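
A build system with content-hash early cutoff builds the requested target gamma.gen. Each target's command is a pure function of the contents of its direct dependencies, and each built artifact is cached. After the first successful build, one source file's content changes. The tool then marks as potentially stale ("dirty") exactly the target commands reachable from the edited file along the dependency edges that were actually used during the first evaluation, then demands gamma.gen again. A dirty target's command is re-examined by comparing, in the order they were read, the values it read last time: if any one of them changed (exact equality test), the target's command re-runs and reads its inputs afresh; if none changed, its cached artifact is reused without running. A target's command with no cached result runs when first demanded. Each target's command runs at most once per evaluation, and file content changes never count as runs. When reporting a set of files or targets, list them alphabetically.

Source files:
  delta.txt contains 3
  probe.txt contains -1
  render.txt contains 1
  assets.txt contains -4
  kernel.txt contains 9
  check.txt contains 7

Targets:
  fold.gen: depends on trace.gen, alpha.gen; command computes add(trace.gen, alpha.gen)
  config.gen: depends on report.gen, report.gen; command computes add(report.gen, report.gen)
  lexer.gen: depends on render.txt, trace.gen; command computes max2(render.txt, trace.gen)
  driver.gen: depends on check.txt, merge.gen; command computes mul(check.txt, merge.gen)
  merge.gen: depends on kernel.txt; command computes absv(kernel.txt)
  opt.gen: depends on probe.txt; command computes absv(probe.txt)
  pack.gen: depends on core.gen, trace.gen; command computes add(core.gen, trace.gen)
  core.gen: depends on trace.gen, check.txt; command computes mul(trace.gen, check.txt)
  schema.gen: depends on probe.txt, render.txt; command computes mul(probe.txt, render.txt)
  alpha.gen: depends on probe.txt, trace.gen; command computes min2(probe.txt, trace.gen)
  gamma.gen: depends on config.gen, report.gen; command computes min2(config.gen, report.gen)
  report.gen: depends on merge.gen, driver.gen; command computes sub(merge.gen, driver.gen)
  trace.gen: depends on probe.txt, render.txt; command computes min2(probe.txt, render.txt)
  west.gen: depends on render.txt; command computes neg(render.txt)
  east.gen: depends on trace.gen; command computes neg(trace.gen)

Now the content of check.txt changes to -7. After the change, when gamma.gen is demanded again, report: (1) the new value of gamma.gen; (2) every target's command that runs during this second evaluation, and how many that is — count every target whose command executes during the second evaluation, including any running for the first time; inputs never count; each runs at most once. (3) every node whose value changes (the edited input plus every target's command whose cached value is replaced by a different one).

New value of gamma.gen: 72.
Target commands that run: config.gen, driver.gen, gamma.gen, report.gen — 4 in total.
Values that change: check.txt, config.gen, driver.gen, gamma.gen, report.gen.

First evaluation (everything demanded from the output):
  merge.gen = absv(9) = 9
  driver.gen = mul(7, 9) = 63
  report.gen = sub(9, 63) = -54
  config.gen = add(-54, -54) = -108
  gamma.gen = min2(-108, -54) = -108

Propagation after the edit:
  driver.gen: runs — check.txt 7->-7; result -63.
  report.gen: runs — driver.gen 63->-63; result 72.
  config.gen: runs — report.gen -54->72; report.gen -54->72; result 144.
  gamma.gen: runs — config.gen -108->144; report.gen -54->72; result 72.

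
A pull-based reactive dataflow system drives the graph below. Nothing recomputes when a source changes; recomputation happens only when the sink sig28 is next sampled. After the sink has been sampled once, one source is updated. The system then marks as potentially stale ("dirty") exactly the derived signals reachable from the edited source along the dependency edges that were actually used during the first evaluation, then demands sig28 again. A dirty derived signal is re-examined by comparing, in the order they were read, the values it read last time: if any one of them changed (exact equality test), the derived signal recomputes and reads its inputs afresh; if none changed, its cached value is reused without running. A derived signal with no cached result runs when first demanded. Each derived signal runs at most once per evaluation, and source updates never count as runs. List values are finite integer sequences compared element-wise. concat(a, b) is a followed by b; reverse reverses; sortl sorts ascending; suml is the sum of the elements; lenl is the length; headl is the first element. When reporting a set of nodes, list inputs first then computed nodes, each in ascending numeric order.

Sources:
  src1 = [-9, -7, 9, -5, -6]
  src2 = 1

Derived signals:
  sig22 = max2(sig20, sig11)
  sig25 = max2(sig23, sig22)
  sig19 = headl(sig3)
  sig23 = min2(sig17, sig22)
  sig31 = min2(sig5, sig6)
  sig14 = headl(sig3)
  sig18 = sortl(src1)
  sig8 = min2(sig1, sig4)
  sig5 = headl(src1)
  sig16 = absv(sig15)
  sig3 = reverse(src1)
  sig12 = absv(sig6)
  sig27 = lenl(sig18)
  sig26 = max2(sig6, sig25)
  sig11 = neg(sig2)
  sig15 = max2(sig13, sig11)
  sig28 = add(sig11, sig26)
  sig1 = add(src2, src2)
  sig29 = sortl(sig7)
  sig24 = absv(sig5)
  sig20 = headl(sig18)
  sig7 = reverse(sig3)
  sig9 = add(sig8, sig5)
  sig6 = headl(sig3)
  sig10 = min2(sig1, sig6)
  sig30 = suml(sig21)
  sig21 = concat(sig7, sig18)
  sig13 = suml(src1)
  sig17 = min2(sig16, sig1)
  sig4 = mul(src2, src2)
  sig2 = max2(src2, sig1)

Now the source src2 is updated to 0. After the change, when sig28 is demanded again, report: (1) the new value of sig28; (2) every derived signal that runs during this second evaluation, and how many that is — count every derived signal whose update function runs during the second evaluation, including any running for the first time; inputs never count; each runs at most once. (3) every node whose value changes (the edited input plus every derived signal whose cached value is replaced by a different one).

New value of sig28: 0.
Derived signals that run: sig1, sig2, sig11, sig15, sig16, sig17, sig22, sig23, sig25, sig26, sig28 — 11 in total.
Values that change: src2, sig1, sig2, sig11, sig15, sig16, sig17, sig22, sig23, sig25, sig26, sig28.

First evaluation (everything demanded from the output):
  sig1 = add(1, 1) = 2
  sig2 = max2(1, 2) = 2
  sig3 = reverse([-9, -7, 9, -5, -6]) = [-6, -5, 9, -7, -9]
  sig6 = headl([-6, -5, 9, -7, -9]) = -6
  sig11 = neg(2) = -2
  sig13 = suml([-9, -7, 9, -5, -6]) = -18
  sig15 = max2(-18, -2) = -2
  sig16 = absv(-2) = 2
  sig17 = min2(2, 2) = 2
  sig18 = sortl([-9, -7, 9, -5, -6]) = [-9, -7, -6, -5, 9]
  sig20 = headl([-9, -7, -6, -5, 9]) = -9
  sig22 = max2(-9, -2) = -2
  sig23 = min2(2, -2) = -2
  sig25 = max2(-2, -2) = -2
  sig26 = max2(-6, -2) = -2
  sig28 = add(-2, -2) = -4

Propagation after the edit:
  sig1: runs — src2 1->0; src2 1->0; result 0.
  sig2: runs — src2 1->0; sig1 2->0; result 0.
  sig11: runs — sig2 2->0; result 0.
  sig15: runs — sig11 -2->0; result 0.
  sig16: runs — sig15 -2->0; result 0.
  sig17: runs — sig16 2->0; sig1 2->0; result 0.
  sig22: runs — sig11 -2->0; result 0.
  sig23: runs — sig17 2->0; sig22 -2->0; result 0.
  sig25: runs — sig23 -2->0; sig22 -2->0; result 0.
  sig26: runs — sig25 -2->0; result 0.
  sig28: runs — sig11 -2->0; sig26 -2->0; result 0.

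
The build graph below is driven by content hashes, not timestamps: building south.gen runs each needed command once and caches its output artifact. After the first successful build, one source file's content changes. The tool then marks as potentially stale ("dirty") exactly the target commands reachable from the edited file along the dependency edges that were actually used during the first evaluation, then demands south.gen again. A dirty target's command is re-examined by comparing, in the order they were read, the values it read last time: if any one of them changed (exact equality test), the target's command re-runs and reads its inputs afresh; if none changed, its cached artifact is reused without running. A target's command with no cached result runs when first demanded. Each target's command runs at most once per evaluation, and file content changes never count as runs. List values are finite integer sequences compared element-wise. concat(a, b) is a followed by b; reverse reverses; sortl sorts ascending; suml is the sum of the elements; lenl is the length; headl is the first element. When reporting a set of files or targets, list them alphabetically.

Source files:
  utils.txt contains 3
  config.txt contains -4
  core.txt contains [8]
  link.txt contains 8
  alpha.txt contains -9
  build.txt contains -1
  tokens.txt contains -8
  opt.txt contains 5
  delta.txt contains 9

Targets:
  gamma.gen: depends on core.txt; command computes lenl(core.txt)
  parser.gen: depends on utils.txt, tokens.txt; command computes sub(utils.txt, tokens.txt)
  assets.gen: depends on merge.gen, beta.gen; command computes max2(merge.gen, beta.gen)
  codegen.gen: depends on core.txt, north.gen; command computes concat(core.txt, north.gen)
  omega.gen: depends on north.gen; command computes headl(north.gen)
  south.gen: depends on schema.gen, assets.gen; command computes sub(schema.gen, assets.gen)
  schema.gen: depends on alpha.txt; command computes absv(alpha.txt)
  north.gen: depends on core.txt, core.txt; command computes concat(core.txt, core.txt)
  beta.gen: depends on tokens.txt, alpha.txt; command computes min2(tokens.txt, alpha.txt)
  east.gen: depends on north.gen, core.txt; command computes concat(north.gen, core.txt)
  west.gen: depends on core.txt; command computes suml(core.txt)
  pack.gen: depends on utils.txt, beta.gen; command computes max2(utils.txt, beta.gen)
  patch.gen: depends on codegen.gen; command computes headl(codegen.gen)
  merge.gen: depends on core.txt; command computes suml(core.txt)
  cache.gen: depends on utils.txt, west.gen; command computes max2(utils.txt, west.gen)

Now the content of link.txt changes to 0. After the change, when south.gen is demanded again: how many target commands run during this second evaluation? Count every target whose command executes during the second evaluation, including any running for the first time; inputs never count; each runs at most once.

Run set: none (0 run).
The important point: nothing the output needs ever reads link.txt, so the edit is invisible to it.

Initial pass — values computed on the first demand:
  beta.gen = min2(-8, -9) = -9
  merge.gen = suml([8]) = 8
  assets.gen = max2(8, -9) = 8
  schema.gen = absv(-9) = 9
  south.gen = sub(9, 8) = 1

Second demand — change propagation:
  no demanded computation ever read link.txt, so the edit dirties nothing and nothing runs.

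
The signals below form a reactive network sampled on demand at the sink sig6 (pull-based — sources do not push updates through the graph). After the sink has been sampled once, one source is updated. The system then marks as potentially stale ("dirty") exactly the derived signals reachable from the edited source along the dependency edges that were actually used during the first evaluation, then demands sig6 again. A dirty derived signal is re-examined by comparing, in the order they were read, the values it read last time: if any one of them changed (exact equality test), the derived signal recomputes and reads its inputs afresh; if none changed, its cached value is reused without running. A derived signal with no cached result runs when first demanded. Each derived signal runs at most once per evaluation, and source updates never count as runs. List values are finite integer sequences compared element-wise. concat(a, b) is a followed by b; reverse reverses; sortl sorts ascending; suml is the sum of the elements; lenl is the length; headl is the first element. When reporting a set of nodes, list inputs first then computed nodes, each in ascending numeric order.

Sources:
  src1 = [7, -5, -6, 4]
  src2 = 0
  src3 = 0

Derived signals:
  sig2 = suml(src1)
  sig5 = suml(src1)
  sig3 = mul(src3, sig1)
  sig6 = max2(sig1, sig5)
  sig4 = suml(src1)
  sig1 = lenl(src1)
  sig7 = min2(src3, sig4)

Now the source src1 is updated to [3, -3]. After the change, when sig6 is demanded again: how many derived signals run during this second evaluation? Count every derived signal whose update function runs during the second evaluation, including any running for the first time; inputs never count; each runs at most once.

Initial pass — values computed on the first demand:
  sig1 = lenl([7, -5, -6, 4]) = 4
  sig5 = suml([7, -5, -6, 4]) = 0
  sig6 = max2(4, 0) = 4

Second demand — change propagation:
  sig1: re-runs because src1 [7, -5, -6, 4]->[3, -3]; new result 2.
  sig5: re-runs because src1 [7, -5, -6, 4]->[3, -3]; new result 0 (unchanged).
  sig6: re-runs because sig1 4->2; new result 2.

Run set: sig1, sig5, sig6 (3 run).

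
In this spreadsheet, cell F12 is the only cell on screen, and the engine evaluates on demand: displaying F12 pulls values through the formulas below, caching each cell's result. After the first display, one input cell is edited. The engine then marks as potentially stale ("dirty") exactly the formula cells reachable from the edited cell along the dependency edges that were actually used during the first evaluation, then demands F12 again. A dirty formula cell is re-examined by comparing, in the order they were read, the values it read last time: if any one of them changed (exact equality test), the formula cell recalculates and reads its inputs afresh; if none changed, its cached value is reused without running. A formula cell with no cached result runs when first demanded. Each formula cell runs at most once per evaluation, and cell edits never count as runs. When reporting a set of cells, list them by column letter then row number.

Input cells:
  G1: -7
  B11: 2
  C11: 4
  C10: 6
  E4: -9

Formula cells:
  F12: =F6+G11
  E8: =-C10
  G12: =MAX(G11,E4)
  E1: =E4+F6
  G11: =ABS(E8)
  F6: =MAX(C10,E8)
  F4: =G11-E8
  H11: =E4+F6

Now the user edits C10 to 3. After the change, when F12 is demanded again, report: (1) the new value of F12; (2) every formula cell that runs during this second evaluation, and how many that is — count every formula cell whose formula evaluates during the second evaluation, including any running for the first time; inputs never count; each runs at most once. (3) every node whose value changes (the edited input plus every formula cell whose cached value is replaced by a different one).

F12 now evaluates to 6.
Run set: E8, F6, F12, G11 (4 run).
Changed values: C10, E8, F6, F12, G11.

Initial pass — values computed on the first demand:
  E8 = -(6) = -6
  F6 = MAX(6, -6) = 6
  G11 = ABS(-6) = 6
  F12 = 6 + 6 = 12

Second demand — change propagation:
  E8: re-runs because C10 6->3; new result -3.
  F6: re-runs because C10 6->3; E8 -6->-3; new result 3.
  G11: re-runs because E8 -6->-3; new result 3.
  F12: re-runs because F6 6->3; G11 6->3; new result 6.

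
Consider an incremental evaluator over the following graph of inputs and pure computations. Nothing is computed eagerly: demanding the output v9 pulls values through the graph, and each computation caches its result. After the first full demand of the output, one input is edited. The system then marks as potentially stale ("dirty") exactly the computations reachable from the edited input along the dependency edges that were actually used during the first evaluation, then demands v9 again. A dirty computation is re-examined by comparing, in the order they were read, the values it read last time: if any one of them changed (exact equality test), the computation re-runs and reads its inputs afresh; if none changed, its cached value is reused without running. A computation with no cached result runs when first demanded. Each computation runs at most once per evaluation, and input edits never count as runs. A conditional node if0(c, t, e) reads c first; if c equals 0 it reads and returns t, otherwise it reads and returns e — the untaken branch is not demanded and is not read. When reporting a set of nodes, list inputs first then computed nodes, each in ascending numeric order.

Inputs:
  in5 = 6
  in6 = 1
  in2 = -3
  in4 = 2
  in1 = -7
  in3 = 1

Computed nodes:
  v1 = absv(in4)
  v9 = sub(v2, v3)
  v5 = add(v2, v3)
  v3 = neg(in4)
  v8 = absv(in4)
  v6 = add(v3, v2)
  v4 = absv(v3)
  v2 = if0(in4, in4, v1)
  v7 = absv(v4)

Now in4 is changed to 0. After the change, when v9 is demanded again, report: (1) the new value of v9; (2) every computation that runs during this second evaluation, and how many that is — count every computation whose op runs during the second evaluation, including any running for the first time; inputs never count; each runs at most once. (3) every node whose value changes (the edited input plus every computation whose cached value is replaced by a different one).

Initial pass — values computed on the first demand:
  v1 = absv(2) = 2
  v2 = if0(in4=2 -> else branch v1) = 2
  v3 = neg(2) = -2
  v9 = sub(2, -2) = 4

Second demand — change propagation:
  v1: dirty yet unreached — the second evaluation never asks for it.
  v2: re-runs because in4 2->0; new result 0.
  v3: re-runs because in4 2->0; new result 0.
  v9: re-runs because v2 2->0; v3 -2->0; new result 0.

The important point: the flipped condition redirects demand; v1 is left stale, never re-checked.

v9 now evaluates to 0.
Run set: v2, v3, v9 (3 run).
Changed values: in4, v2, v3, v9.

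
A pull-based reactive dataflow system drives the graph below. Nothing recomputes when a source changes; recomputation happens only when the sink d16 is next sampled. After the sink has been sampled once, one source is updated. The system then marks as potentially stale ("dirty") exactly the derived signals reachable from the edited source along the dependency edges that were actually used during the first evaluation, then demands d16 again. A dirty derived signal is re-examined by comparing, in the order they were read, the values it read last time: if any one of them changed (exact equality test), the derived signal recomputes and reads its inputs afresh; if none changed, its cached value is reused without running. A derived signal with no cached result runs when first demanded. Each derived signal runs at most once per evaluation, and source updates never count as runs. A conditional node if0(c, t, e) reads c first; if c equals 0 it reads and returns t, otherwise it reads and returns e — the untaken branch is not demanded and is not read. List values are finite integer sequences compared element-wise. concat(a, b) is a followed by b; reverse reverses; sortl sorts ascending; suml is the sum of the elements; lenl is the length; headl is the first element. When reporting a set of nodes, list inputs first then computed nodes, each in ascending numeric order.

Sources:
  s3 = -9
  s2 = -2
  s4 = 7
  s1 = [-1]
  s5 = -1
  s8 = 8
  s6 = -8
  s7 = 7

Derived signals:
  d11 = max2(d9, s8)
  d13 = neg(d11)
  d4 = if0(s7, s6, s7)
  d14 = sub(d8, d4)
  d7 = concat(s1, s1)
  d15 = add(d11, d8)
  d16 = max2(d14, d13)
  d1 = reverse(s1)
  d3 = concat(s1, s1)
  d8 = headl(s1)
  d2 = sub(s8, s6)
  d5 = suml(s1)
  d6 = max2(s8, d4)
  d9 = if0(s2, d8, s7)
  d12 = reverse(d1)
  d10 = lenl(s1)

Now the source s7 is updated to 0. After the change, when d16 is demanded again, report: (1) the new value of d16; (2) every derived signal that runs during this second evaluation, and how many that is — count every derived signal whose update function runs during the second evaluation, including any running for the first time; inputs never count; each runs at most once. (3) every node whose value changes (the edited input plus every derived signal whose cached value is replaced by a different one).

New value of d16: 7.
Derived signals that run: d4, d9, d11, d14, d16 — 5 in total.
Values that change: s7, d4, d9, d14, d16.
Key observation: the cutoff stops propagation at d13 — its inputs' values are unchanged, so it reuses its cache.

First evaluation (everything demanded from the output):
  d4 = if0(s7=7 -> else branch s7) = 7
  d8 = headl([-1]) = -1
  d9 = if0(s2=-2 -> else branch s7) = 7
  d11 = max2(7, 8) = 8
  d13 = neg(8) = -8
  d14 = sub(-1, 7) = -8
  d16 = max2(-8, -8) = -8

Propagation after the edit:
  d4: runs — s7 7->0; s7 7->0; result -8.
  d9: runs — s7 7->0; result 0.
  d11: runs — d9 7->0; result 8 (same value as before).
  d13: checked — values it read are unchanged (d11 unchanged); reused cached -8 without running.
  d14: runs — d4 7->-8; result 7.
  d16: runs — d14 -8->7; result 7.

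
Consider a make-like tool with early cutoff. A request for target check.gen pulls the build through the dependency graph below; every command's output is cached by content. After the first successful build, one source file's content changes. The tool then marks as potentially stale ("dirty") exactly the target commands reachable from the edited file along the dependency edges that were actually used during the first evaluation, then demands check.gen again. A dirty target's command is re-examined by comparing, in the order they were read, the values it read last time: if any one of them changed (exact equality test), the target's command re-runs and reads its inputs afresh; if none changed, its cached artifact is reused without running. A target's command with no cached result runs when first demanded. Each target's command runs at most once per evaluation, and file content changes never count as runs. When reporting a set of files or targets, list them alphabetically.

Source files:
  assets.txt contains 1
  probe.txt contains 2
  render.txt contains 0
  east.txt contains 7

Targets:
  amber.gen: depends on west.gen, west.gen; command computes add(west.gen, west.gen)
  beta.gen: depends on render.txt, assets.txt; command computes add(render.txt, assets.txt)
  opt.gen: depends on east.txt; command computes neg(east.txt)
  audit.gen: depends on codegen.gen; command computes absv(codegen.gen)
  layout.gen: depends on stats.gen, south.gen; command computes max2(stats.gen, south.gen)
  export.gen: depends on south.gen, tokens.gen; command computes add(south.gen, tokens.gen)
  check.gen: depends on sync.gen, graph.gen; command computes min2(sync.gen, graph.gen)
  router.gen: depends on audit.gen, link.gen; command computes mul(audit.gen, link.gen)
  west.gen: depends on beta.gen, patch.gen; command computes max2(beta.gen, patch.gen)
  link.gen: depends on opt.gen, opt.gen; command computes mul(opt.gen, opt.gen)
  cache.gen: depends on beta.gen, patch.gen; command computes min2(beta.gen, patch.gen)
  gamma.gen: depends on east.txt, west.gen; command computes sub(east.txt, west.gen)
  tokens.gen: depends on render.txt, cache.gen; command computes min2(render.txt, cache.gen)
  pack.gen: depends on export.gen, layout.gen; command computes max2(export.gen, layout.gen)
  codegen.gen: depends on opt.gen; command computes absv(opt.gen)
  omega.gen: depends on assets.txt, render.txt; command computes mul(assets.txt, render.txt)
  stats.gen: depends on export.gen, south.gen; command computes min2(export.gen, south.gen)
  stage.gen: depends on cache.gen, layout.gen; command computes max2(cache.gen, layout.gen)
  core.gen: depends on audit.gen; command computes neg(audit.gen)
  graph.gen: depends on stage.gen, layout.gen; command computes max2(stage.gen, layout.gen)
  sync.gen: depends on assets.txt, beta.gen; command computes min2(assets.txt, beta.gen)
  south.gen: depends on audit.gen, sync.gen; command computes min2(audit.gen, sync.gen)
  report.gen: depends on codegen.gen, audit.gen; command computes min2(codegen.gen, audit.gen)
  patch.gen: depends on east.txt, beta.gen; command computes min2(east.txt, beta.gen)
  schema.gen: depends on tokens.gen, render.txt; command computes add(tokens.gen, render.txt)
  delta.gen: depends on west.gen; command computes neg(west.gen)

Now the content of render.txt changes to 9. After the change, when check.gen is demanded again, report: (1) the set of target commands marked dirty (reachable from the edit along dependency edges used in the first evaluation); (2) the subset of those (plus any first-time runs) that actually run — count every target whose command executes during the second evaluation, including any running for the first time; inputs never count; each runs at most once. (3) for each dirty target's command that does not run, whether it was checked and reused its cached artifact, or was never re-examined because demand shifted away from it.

The edit dirties: beta.gen, cache.gen, check.gen, export.gen, graph.gen, layout.gen, patch.gen, south.gen, stage.gen, stats.gen, sync.gen, tokens.gen.
10 target commands run: beta.gen, cache.gen, check.gen, export.gen, graph.gen, patch.gen, stage.gen, stats.gen, sync.gen, tokens.gen.
Cache hits after checking: layout.gen, south.gen.
Note where the cutoff bites: south.gen is checked, finds nothing changed, and keeps its cache.

First demand of the output computes:
  beta.gen = add(0, 1) = 1
  opt.gen = neg(7) = -7
  codegen.gen = absv(-7) = 7
  audit.gen = absv(7) = 7
  patch.gen = min2(7, 1) = 1
  cache.gen = min2(1, 1) = 1
  sync.gen = min2(1, 1) = 1
  south.gen = min2(7, 1) = 1
  tokens.gen = min2(0, 1) = 0
  export.gen = add(1, 0) = 1
  stats.gen = min2(1, 1) = 1
  layout.gen = max2(1, 1) = 1
  stage.gen = max2(1, 1) = 1
  graph.gen = max2(1, 1) = 1
  check.gen = min2(1, 1) = 1

After the edit, cleaning proceeds:
  beta.gen: a read changed (render.txt 0->9) — executes, giving 10.
  patch.gen: a read changed (beta.gen 1->10) — executes, giving 7.
  cache.gen: a read changed (beta.gen 1->10; patch.gen 1->7) — executes, giving 7.
  sync.gen: a read changed (beta.gen 1->10) — executes, giving 1 — identical to its old value.
  south.gen: dirty, but its reads are unchanged (audit.gen unchanged, sync.gen unchanged); cached 1 stands.
  tokens.gen: a read changed (render.txt 0->9; cache.gen 1->7) — executes, giving 7.
  export.gen: a read changed (tokens.gen 0->7) — executes, giving 8.
  stats.gen: a read changed (export.gen 1->8) — executes, giving 1 — identical to its old value.
  layout.gen: dirty, but its reads are unchanged (stats.gen unchanged, south.gen unchanged); cached 1 stands.
  stage.gen: a read changed (cache.gen 1->7) — executes, giving 7.
  graph.gen: a read changed (stage.gen 1->7) — executes, giving 7.
  check.gen: a read changed (graph.gen 1->7) — executes, giving 1 — identical to its old value.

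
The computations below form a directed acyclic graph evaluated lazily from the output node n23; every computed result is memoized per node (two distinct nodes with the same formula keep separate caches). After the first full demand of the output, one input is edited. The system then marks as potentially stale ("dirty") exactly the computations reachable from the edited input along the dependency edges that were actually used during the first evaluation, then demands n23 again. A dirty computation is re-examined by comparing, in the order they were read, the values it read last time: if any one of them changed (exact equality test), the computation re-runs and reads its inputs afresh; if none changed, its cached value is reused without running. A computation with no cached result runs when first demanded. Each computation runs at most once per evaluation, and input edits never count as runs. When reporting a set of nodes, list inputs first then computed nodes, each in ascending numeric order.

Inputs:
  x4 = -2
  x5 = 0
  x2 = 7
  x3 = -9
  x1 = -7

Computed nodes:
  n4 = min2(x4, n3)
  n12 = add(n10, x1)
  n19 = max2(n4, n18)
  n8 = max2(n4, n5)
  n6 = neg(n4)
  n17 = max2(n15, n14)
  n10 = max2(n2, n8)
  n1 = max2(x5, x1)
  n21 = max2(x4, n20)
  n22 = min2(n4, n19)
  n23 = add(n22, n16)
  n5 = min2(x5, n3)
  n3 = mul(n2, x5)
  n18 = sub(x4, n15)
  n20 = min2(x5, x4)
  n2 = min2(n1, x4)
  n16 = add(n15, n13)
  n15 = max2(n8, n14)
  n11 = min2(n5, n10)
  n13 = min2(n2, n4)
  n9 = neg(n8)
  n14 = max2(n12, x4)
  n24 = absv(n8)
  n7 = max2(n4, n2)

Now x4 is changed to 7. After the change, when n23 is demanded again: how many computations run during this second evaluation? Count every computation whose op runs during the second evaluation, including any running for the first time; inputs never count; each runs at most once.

First demand of the output computes:
  n1 = max2(0, -7) = 0
  n2 = min2(0, -2) = -2
  n3 = mul(-2, 0) = 0
  n4 = min2(-2, 0) = -2
  n5 = min2(0, 0) = 0
  n8 = max2(-2, 0) = 0
  n10 = max2(-2, 0) = 0
  n12 = add(0, -7) = -7
  n13 = min2(-2, -2) = -2
  n14 = max2(-7, -2) = -2
  n15 = max2(0, -2) = 0
  n16 = add(0, -2) = -2
  n18 = sub(-2, 0) = -2
  n19 = max2(-2, -2) = -2
  n22 = min2(-2, -2) = -2
  n23 = add(-2, -2) = -4

After the edit, cleaning proceeds:
  n2: a read changed (x4 -2->7) — executes, giving 0.
  n3: a read changed (n2 -2->0) — executes, giving 0 — identical to its old value.
  n4: a read changed (x4 -2->7) — executes, giving 0.
  n5: dirty, but its reads are unchanged (x5 unchanged, n3 unchanged); cached 0 stands.
  n8: a read changed (n4 -2->0) — executes, giving 0 — identical to its old value.
  n10: a read changed (n2 -2->0) — executes, giving 0 — identical to its old value.
  n12: dirty, but its reads are unchanged (n10 unchanged, x1 unchanged); cached -7 stands.
  n13: a read changed (n2 -2->0; n4 -2->0) — executes, giving 0.
  n14: a read changed (x4 -2->7) — executes, giving 7.
  n15: a read changed (n14 -2->7) — executes, giving 7.
  n16: a read changed (n15 0->7; n13 -2->0) — executes, giving 7.
  n18: a read changed (x4 -2->7; n15 0->7) — executes, giving 0.
  n19: a read changed (n4 -2->0; n18 -2->0) — executes, giving 0.
  n22: a read changed (n4 -2->0; n19 -2->0) — executes, giving 0.
  n23: a read changed (n22 -2->0; n16 -2->7) — executes, giving 7.

Note where the cutoff bites: n5 is checked, finds nothing changed, and keeps its cache.

13 computations run: n2, n3, n4, n8, n10, n13, n14, n15, n16, n18, n19, n22, n23.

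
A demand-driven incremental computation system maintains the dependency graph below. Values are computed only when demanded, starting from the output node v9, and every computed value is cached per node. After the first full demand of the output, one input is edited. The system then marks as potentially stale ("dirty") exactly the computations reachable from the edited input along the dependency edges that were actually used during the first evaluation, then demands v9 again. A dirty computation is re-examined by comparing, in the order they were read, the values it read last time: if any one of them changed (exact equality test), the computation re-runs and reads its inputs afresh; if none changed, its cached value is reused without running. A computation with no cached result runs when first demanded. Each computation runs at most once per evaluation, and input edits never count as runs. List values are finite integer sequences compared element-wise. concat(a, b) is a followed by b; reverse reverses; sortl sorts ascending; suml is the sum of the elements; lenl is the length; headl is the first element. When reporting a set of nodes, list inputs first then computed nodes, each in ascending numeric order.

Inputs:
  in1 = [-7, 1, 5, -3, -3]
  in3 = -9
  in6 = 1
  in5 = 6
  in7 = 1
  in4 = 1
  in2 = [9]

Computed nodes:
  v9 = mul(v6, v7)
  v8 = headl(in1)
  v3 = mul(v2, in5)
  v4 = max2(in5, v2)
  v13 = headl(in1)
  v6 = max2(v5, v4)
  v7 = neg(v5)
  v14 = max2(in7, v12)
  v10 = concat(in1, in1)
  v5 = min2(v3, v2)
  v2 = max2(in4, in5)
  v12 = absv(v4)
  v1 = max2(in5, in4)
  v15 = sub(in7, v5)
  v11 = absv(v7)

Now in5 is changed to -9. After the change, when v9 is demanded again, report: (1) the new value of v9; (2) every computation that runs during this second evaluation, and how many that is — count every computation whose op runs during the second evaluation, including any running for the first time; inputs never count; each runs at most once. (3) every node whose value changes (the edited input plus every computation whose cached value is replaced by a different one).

First evaluation (everything demanded from the output):
  v2 = max2(1, 6) = 6
  v3 = mul(6, 6) = 36
  v4 = max2(6, 6) = 6
  v5 = min2(36, 6) = 6
  v6 = max2(6, 6) = 6
  v7 = neg(6) = -6
  v9 = mul(6, -6) = -36

Propagation after the edit:
  v2: runs — in5 6->-9; result 1.
  v3: runs — v2 6->1; in5 6->-9; result -9.
  v4: runs — in5 6->-9; v2 6->1; result 1.
  v5: runs — v3 36->-9; v2 6->1; result -9.
  v6: runs — v5 6->-9; v4 6->1; result 1.
  v7: runs — v5 6->-9; result 9.
  v9: runs — v6 6->1; v7 -6->9; result 9.

New value of v9: 9.
Computations that run: v2, v3, v4, v5, v6, v7, v9 — 7 in total.
Values that change: in5, v2, v3, v4, v5, v6, v7, v9.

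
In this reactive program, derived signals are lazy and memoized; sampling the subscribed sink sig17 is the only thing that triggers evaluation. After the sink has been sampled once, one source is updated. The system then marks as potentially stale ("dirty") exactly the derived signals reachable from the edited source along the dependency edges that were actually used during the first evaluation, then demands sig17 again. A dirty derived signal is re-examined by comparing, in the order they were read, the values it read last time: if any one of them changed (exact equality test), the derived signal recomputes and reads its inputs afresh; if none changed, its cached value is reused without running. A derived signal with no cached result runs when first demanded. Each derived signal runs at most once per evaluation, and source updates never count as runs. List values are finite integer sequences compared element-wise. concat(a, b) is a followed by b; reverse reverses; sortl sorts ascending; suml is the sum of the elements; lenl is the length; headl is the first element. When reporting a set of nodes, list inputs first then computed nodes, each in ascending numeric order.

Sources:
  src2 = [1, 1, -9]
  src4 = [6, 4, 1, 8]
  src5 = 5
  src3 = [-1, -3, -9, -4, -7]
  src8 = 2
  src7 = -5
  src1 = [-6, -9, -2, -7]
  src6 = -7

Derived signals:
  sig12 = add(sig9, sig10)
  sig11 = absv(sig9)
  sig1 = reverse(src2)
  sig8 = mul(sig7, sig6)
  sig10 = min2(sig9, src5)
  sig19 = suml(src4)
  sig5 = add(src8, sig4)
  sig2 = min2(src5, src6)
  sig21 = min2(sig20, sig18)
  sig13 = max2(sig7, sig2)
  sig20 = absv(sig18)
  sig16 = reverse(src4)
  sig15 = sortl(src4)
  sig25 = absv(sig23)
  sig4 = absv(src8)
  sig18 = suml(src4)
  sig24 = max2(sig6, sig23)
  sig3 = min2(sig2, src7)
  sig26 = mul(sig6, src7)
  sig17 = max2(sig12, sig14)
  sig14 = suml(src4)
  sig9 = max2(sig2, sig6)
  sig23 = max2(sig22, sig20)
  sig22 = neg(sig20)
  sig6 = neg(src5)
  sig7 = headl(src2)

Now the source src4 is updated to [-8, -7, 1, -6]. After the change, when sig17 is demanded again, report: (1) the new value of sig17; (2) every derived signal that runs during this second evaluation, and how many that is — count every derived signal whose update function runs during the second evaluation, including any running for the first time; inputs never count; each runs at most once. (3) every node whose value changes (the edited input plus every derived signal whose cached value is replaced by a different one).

First demand of the output computes:
  sig2 = min2(5, -7) = -7
  sig6 = neg(5) = -5
  sig9 = max2(-7, -5) = -5
  sig10 = min2(-5, 5) = -5
  sig12 = add(-5, -5) = -10
  sig14 = suml([6, 4, 1, 8]) = 19
  sig17 = max2(-10, 19) = 19

After the edit, cleaning proceeds:
  sig14: a read changed (src4 [6, 4, 1, 8]->[-8, -7, 1, -6]) — executes, giving -20.
  sig17: a read changed (sig14 19->-20) — executes, giving -10.

Demanding sig17 again yields -10.
2 derived signals run: sig14, sig17.
The nodes whose values change: src4, sig14, sig17.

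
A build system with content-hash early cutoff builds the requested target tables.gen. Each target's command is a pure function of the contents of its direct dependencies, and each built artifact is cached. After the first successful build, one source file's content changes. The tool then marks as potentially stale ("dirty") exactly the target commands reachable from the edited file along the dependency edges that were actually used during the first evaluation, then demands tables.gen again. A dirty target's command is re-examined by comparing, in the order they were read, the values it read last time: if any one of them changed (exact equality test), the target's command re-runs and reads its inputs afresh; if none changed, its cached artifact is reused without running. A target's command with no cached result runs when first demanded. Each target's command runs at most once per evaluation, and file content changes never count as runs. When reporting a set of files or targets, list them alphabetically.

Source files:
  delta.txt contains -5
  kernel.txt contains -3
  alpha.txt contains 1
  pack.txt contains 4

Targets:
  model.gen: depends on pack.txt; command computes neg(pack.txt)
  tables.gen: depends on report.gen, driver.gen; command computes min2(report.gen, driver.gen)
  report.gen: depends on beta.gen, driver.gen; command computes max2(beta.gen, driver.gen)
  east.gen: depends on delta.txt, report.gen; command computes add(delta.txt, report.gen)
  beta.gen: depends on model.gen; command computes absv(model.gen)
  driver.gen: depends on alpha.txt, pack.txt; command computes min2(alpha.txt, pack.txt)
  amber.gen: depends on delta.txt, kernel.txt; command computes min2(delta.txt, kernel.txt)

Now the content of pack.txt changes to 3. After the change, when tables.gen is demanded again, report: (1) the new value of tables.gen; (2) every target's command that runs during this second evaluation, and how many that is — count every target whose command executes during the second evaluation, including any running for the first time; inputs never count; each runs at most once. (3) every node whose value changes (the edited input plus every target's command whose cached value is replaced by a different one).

New value of tables.gen: 1.
Target commands that run: beta.gen, driver.gen, model.gen, report.gen, tables.gen — 5 in total.
Values that change: beta.gen, model.gen, pack.txt, report.gen.

First evaluation (everything demanded from the output):
  driver.gen = min2(1, 4) = 1
  model.gen = neg(4) = -4
  beta.gen = absv(-4) = 4
  report.gen = max2(4, 1) = 4
  tables.gen = min2(4, 1) = 1

Propagation after the edit:
  driver.gen: runs — pack.txt 4->3; result 1 (same value as before).
  model.gen: runs — pack.txt 4->3; result -3.
  beta.gen: runs — model.gen -4->-3; result 3.
  report.gen: runs — beta.gen 4->3; result 3.
  tables.gen: runs — report.gen 4->3; result 1 (same value as before).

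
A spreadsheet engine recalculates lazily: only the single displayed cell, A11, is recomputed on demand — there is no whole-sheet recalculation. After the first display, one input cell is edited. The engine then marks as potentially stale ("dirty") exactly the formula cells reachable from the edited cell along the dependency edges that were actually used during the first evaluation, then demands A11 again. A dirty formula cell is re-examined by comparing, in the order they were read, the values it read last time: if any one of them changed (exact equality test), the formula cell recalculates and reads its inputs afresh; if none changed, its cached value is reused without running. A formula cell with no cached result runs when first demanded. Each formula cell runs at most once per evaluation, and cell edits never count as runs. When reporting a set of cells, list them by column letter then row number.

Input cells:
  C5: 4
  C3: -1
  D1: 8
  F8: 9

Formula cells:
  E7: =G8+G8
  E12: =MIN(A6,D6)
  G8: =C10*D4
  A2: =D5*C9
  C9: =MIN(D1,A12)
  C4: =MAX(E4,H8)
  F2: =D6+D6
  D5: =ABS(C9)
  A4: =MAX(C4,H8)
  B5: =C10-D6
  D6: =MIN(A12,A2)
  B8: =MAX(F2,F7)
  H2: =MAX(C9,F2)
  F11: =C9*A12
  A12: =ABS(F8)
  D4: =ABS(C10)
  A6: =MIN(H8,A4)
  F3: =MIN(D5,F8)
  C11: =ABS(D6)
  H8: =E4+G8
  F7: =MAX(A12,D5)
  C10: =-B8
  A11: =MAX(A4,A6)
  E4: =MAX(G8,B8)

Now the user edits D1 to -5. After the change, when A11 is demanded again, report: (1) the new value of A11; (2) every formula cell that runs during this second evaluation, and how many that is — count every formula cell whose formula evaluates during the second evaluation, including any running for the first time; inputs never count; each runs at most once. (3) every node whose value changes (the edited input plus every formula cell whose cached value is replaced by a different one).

First evaluation (everything demanded from the output):
  A12 = ABS(9) = 9
  C9 = MIN(8, 9) = 8
  D5 = ABS(8) = 8
  A2 = 8 * 8 = 64
  D6 = MIN(9, 64) = 9
  F2 = 9 + 9 = 18
  F7 = MAX(9, 8) = 9
  B8 = MAX(18, 9) = 18
  C10 = -(18) = -18
  D4 = ABS(-18) = 18
  G8 = -18 * 18 = -324
  E4 = MAX(-324, 18) = 18
  H8 = 18 + -324 = -306
  C4 = MAX(18, -306) = 18
  A4 = MAX(18, -306) = 18
  A6 = MIN(-306, 18) = -306
  A11 = MAX(18, -306) = 18

Propagation after the edit:
  C9: runs — D1 8->-5; result -5.
  D5: runs — C9 8->-5; result 5.
  A2: runs — D5 8->5; C9 8->-5; result -25.
  D6: runs — A2 64->-25; result -25.
  F2: runs — D6 9->-25; D6 9->-25; result -50.
  F7: runs — D5 8->5; result 9 (same value as before).
  B8: runs — F2 18->-50; result 9.
  C10: runs — B8 18->9; result -9.
  D4: runs — C10 -18->-9; result 9.
  G8: runs — C10 -18->-9; D4 18->9; result -81.
  E4: runs — G8 -324->-81; B8 18->9; result 9.
  H8: runs — E4 18->9; G8 -324->-81; result -72.
  C4: runs — E4 18->9; H8 -306->-72; result 9.
  A4: runs — C4 18->9; H8 -306->-72; result 9.
  A6: runs — H8 -306->-72; A4 18->9; result -72.
  A11: runs — A4 18->9; A6 -306->-72; result 9.

New value of A11: 9.
Formula cells that run: A2, A4, A6, A11, B8, C4, C9, C10, D4, D5, D6, E4, F2, F7, G8, H8 — 16 in total.
Values that change: A2, A4, A6, A11, B8, C4, C9, C10, D1, D4, D5, D6, E4, F2, G8, H8.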